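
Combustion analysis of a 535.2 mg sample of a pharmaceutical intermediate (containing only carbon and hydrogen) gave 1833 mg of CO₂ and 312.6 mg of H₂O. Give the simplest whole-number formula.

C6H5

mol C = 1.833 g CO₂ ÷ 44.009 g/mol = 0.041651 mol
mol H = 2 × 0.3126 g H₂O ÷ 18.015 g/mol = 0.034704 mol
Divide by the smallest (0.034704 mol): C 1.200, H 1.000
Multiplying each by 5 gives whole numbers: C 6.00, H 5.00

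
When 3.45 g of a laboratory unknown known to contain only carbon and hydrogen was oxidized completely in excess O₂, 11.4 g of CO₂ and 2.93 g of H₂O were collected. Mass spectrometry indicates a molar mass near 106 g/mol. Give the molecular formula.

mol C = 11.4 g CO₂ ÷ 44.009 g/mol = 0.2590 mol
mol H = 2 × 2.93 g H₂O ÷ 18.015 g/mol = 0.3253 mol
Divide by the smallest (0.2590 mol): C 1.000, H 1.256
Multiplying each by 4 gives whole numbers: C 4.00, H 5.02
Empirical formula: C4H5
Empirical-formula mass = 53.08 g/mol; 106 ÷ 53.08 ≈ 2, so the molecular formula is C8H10.

C8H10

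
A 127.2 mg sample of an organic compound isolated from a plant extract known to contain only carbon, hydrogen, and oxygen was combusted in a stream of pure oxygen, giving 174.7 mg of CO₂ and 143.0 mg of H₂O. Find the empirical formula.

CH4O

mol C = 0.1747 g CO₂ ÷ 44.009 g/mol = 0.0039696 mol
mol H = 2 × 0.1430 g H₂O ÷ 18.015 g/mol = 0.015876 mol
mass O = 0.1272 − (0.047679 + 0.016003) = 0.063518 g → mol O = 0.063518 ÷ 15.999 = 0.0039701 mol
Divide by the smallest (0.0039696 mol): C 1.000, H 3.999, O 1.000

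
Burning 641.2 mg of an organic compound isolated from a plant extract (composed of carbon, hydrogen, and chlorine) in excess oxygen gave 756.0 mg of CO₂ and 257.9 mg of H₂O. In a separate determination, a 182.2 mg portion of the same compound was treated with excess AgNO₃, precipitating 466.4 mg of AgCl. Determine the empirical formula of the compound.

mol C = 0.7560 g CO₂ ÷ 44.009 g/mol = 0.017178 mol
mol H = 2 × 0.2579 g H₂O ÷ 18.015 g/mol = 0.028632 mol
From the AgCl data: mol Cl per gram of compound = (0.4664 ÷ 143.318) ÷ 0.1822 = 0.017861 mol/g, so in the 0.6412 g combustion sample mol Cl = 0.011453 mol
Divide by the smallest (0.011453 mol): C 1.500, H 2.500, Cl 1.000
Multiplying each by 2 gives whole numbers: C 3.00, H 5.00, Cl 2.00

C3H5Cl2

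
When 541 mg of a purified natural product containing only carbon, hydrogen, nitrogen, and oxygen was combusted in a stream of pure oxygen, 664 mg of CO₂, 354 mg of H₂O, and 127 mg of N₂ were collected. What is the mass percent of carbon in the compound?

33.5%

mol C = 0.664 g CO₂ ÷ 44.009 g/mol = 0.01509 mol
mol H = 2 × 0.354 g H₂O ÷ 18.015 g/mol = 0.03930 mol
mol N = 2 × 0.127 g N₂ ÷ 28.014 g/mol = 0.009067 mol
mass O = 0.541 − (0.1812 + 0.03961 + 0.1270) = 0.1932 g → mol O = 0.1932 ÷ 15.999 = 0.01207 mol
mass % C = 0.1812 g ÷ 0.541 g × 100%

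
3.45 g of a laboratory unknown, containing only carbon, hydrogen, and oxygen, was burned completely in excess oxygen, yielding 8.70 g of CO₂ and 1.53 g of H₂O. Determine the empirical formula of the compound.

C7H6O2

mol C = 8.70 g CO₂ ÷ 44.009 g/mol = 0.1977 mol
mol H = 2 × 1.53 g H₂O ÷ 18.015 g/mol = 0.1699 mol
mass O = 3.45 − (2.374 + 0.1712) = 0.9044 g → mol O = 0.9044 ÷ 15.999 = 0.05653 mol
Divide by the smallest (0.05653 mol): C 3.497, H 3.005, O 1.000
Multiplying each by 2 gives whole numbers: C 6.99, H 6.01, O 2.00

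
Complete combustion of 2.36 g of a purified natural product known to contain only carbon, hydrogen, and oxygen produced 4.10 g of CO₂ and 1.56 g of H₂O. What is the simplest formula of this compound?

C7H13O5

mol C = 4.10 g CO₂ ÷ 44.009 g/mol = 0.09316 mol
mol H = 2 × 1.56 g H₂O ÷ 18.015 g/mol = 0.1732 mol
mass O = 2.36 − (1.119 + 0.1746) = 1.066 g → mol O = 1.066 ÷ 15.999 = 0.06666 mol
Divide by the smallest (0.06666 mol): C 1.398, H 2.598, O 1.000
Multiplying each by 5 gives whole numbers: C 6.99, H 12.99, O 5.00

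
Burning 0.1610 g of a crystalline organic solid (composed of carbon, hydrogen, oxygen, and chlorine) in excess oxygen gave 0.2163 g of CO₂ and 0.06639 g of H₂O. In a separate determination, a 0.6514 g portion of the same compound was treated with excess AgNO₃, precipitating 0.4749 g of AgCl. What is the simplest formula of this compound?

mol C = 0.2163 g CO₂ ÷ 44.009 g/mol = 0.0049149 mol
mol H = 2 × 0.06639 g H₂O ÷ 18.015 g/mol = 0.0073705 mol
From the AgCl data: mol Cl per gram of compound = (0.4749 ÷ 143.318) ÷ 0.6514 = 0.0050869 mol/g, so in the 0.1610 g combustion sample mol Cl = 0.00081899 mol
mass O = 0.1610 − (0.059033 + 0.0074295 + 0.029033) = 0.065504 g → mol O = 0.065504 ÷ 15.999 = 0.0040943 mol
Divide by the smallest (0.00081899 mol): C 6.001, H 9.000, Cl 1.000, O 4.999

C6H9ClO5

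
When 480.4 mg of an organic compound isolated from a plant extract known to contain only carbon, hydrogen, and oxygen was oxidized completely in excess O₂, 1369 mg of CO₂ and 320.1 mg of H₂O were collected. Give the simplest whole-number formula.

C7H8O

mol C = 1.369 g CO₂ ÷ 44.009 g/mol = 0.031107 mol
mol H = 2 × 0.3201 g H₂O ÷ 18.015 g/mol = 0.035537 mol
mass O = 0.4804 − (0.37363 + 0.035821) = 0.070949 g → mol O = 0.070949 ÷ 15.999 = 0.0044346 mol
Divide by the smallest (0.0044346 mol): C 7.015, H 8.014, O 1.000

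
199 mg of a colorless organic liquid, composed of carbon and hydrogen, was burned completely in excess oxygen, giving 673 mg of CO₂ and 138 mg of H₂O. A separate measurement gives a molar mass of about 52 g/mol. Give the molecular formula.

C4H4

mol C = 0.673 g CO₂ ÷ 44.009 g/mol = 0.01529 mol
mol H = 2 × 0.138 g H₂O ÷ 18.015 g/mol = 0.01532 mol
Divide by the smallest (0.01529 mol): C 1.000, H 1.002
Empirical formula: CH
Empirical-formula mass = 13.02 g/mol; 52 ÷ 13.02 ≈ 4, so the molecular formula is C4H4.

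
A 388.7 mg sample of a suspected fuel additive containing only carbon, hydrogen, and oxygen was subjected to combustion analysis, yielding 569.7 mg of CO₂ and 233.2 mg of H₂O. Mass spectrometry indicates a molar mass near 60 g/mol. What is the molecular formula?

C2H4O2

mol C = 0.5697 g CO₂ ÷ 44.009 g/mol = 0.012945 mol
mol H = 2 × 0.2332 g H₂O ÷ 18.015 g/mol = 0.025890 mol
mass O = 0.3887 − (0.15548 + 0.026097) = 0.20712 g → mol O = 0.20712 ÷ 15.999 = 0.012946 mol
Divide by the smallest (0.012945 mol): C 1.000, H 2.000, O 1.000
Empirical formula: CH2O
Empirical-formula mass = 30.03 g/mol; 60 ÷ 30.03 ≈ 2, so the molecular formula is C2H4O2.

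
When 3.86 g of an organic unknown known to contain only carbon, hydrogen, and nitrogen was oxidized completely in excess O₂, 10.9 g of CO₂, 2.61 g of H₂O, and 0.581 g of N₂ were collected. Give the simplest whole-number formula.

mol C = 10.9 g CO₂ ÷ 44.009 g/mol = 0.2477 mol
mol H = 2 × 2.61 g H₂O ÷ 18.015 g/mol = 0.2898 mol
mol N = 2 × 0.581 g N₂ ÷ 28.014 g/mol = 0.04148 mol
Divide by the smallest (0.04148 mol): C 5.971, H 6.986, N 1.000

C6H7N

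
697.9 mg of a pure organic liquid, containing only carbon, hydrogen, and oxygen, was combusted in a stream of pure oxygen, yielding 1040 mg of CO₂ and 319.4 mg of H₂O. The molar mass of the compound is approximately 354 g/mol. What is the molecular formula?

mol C = 1.040 g CO₂ ÷ 44.009 g/mol = 0.023632 mol
mol H = 2 × 0.3194 g H₂O ÷ 18.015 g/mol = 0.035459 mol
mass O = 0.6979 − (0.28384 + 0.035743) = 0.37832 g → mol O = 0.37832 ÷ 15.999 = 0.023646 mol
Divide by the smallest (0.023632 mol): C 1.000, H 1.501, O 1.001
Multiplying each by 2 gives whole numbers: C 2.00, H 3.00, O 2.00
Empirical formula: C2H3O2
Empirical-formula mass = 59.04 g/mol; 354 ÷ 59.04 ≈ 6, so the molecular formula is C12H18O12.

C12H18O12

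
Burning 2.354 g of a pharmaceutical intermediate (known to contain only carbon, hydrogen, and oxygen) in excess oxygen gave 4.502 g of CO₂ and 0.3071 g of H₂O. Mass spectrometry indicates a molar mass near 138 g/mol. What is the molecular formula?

mol C = 4.502 g CO₂ ÷ 44.009 g/mol = 0.10230 mol
mol H = 2 × 0.3071 g H₂O ÷ 18.015 g/mol = 0.034094 mol
mass O = 2.354 − (1.2287 + 0.034367) = 1.0909 g → mol O = 1.0909 ÷ 15.999 = 0.068188 mol
Divide by the smallest (0.034094 mol): C 3.000, H 1.000, O 2.000
Empirical formula: C3HO2
Empirical-formula mass = 69.04 g/mol; 138 ÷ 69.04 ≈ 2, so the molecular formula is C6H2O4.

C6H2O4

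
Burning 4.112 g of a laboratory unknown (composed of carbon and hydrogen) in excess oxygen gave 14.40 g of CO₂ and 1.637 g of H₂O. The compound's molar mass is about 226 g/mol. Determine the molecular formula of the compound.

C18H10

mol C = 14.40 g CO₂ ÷ 44.009 g/mol = 0.32721 mol
mol H = 2 × 1.637 g H₂O ÷ 18.015 g/mol = 0.18174 mol
Divide by the smallest (0.18174 mol): C 1.800, H 1.000
Multiplying each by 5 gives whole numbers: C 9.00, H 5.00
Empirical formula: C9H5
Empirical-formula mass = 113.14 g/mol; 226 ÷ 113.14 ≈ 2, so the molecular formula is C18H10.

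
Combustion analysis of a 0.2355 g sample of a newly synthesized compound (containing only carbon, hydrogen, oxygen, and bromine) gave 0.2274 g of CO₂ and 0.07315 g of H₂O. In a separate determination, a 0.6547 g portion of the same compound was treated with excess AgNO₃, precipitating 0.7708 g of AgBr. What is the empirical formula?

mol C = 0.2274 g CO₂ ÷ 44.009 g/mol = 0.0051671 mol
mol H = 2 × 0.07315 g H₂O ÷ 18.015 g/mol = 0.0081210 mol
From the AgBr data: mol Br per gram of compound = (0.7708 ÷ 187.772) ÷ 0.6547 = 0.0062700 mol/g, so in the 0.2355 g combustion sample mol Br = 0.0014766 mol
mass O = 0.2355 − (0.062062 + 0.0081860 + 0.11799) = 0.047266 g → mol O = 0.047266 ÷ 15.999 = 0.0029543 mol
Divide by the smallest (0.0014766 mol): C 3.499, H 5.500, Br 1.000, O 2.001
Multiplying each by 2 gives whole numbers: C 7.00, H 11.00, Br 2.00, O 4.00

C7H11Br2O4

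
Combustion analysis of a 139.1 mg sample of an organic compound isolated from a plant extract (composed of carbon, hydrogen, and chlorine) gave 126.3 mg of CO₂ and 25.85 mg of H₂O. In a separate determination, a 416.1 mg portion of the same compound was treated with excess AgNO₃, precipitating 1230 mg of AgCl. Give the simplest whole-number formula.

CHCl

mol C = 0.1263 g CO₂ ÷ 44.009 g/mol = 0.0028699 mol
mol H = 2 × 0.02585 g H₂O ÷ 18.015 g/mol = 0.0028698 mol
From the AgCl data: mol Cl per gram of compound = (1.230 ÷ 143.318) ÷ 0.4161 = 0.020626 mol/g, so in the 0.1391 g combustion sample mol Cl = 0.0028690 mol
Divide by the smallest (0.0028690 mol): C 1.000, H 1.000, Cl 1.000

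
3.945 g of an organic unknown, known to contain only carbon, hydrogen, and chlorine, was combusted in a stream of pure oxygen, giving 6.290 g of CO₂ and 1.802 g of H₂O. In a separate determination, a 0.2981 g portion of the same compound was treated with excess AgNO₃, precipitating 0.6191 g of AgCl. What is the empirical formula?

C5H7Cl2

mol C = 6.290 g CO₂ ÷ 44.009 g/mol = 0.14293 mol
mol H = 2 × 1.802 g H₂O ÷ 18.015 g/mol = 0.20006 mol
From the AgCl data: mol Cl per gram of compound = (0.6191 ÷ 143.318) ÷ 0.2981 = 0.014491 mol/g, so in the 3.945 g combustion sample mol Cl = 0.057167 mol
Divide by the smallest (0.057167 mol): C 2.500, H 3.499, Cl 1.000
Multiplying each by 2 gives whole numbers: C 5.00, H 7.00, Cl 2.00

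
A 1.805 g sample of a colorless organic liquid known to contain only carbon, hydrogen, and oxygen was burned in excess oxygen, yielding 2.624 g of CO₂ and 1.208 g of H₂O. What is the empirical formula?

mol C = 2.624 g CO₂ ÷ 44.009 g/mol = 0.059624 mol
mol H = 2 × 1.208 g H₂O ÷ 18.015 g/mol = 0.13411 mol
mass O = 1.805 − (0.71615 + 0.13518) = 0.95367 g → mol O = 0.95367 ÷ 15.999 = 0.059608 mol
Divide by the smallest (0.059608 mol): C 1.000, H 2.250, O 1.000
Multiplying each by 4 gives whole numbers: C 4.00, H 9.00, O 4.00

C4H9O4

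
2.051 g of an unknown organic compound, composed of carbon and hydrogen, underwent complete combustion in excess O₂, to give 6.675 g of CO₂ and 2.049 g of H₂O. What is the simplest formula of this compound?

mol C = 6.675 g CO₂ ÷ 44.009 g/mol = 0.15167 mol
mol H = 2 × 2.049 g H₂O ÷ 18.015 g/mol = 0.22748 mol
Divide by the smallest (0.15167 mol): C 1.000, H 1.500
Multiplying each by 2 gives whole numbers: C 2.00, H 3.00

C2H3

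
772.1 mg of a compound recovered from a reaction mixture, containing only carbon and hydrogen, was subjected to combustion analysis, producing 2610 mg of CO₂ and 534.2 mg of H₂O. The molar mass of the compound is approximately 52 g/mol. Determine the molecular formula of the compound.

C4H4

mol C = 2.610 g CO₂ ÷ 44.009 g/mol = 0.059306 mol
mol H = 2 × 0.5342 g H₂O ÷ 18.015 g/mol = 0.059306 mol
Divide by the smallest (0.059306 mol): C 1.000, H 1.000
Empirical formula: CH
Empirical-formula mass = 13.02 g/mol; 52 ÷ 13.02 ≈ 4, so the molecular formula is C4H4.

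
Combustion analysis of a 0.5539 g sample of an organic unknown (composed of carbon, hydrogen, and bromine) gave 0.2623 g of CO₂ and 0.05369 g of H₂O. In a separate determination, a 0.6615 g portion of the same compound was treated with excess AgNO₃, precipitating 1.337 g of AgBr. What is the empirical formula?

CHBr

mol C = 0.2623 g CO₂ ÷ 44.009 g/mol = 0.0059601 mol
mol H = 2 × 0.05369 g H₂O ÷ 18.015 g/mol = 0.0059606 mol
From the AgBr data: mol Br per gram of compound = (1.337 ÷ 187.772) ÷ 0.6615 = 0.010764 mol/g, so in the 0.5539 g combustion sample mol Br = 0.0059621 mol
Divide by the smallest (0.0059601 mol): C 1.000, H 1.000, Br 1.000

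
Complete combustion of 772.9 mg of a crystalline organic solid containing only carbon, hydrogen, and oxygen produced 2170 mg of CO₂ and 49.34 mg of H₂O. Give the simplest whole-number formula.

C9HO2

mol C = 2.170 g CO₂ ÷ 44.009 g/mol = 0.049308 mol
mol H = 2 × 0.04934 g H₂O ÷ 18.015 g/mol = 0.0054777 mol
mass O = 0.7729 − (0.59224 + 0.0055215) = 0.17514 g → mol O = 0.17514 ÷ 15.999 = 0.010947 mol
Divide by the smallest (0.0054777 mol): C 9.002, H 1.000, O 1.998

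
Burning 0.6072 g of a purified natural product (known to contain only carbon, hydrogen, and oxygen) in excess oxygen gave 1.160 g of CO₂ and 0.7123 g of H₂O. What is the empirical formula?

C2H6O

mol C = 1.160 g CO₂ ÷ 44.009 g/mol = 0.026358 mol
mol H = 2 × 0.7123 g H₂O ÷ 18.015 g/mol = 0.079079 mol
mass O = 0.6072 − (0.31659 + 0.079711) = 0.21090 g → mol O = 0.21090 ÷ 15.999 = 0.013182 mol
Divide by the smallest (0.013182 mol): C 2.000, H 5.999, O 1.000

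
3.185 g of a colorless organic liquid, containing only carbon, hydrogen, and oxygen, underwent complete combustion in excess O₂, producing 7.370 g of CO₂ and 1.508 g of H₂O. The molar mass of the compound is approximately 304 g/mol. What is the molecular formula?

C16H16O6

mol C = 7.370 g CO₂ ÷ 44.009 g/mol = 0.16747 mol
mol H = 2 × 1.508 g H₂O ÷ 18.015 g/mol = 0.16742 mol
mass O = 3.185 − (2.0114 + 0.16876) = 1.0048 g → mol O = 1.0048 ÷ 15.999 = 0.062805 mol
Divide by the smallest (0.062805 mol): C 2.666, H 2.666, O 1.000
Multiplying each by 3 gives whole numbers: C 8.00, H 8.00, O 3.00
Empirical formula: C8H8O3
Empirical-formula mass = 152.15 g/mol; 304 ÷ 152.15 ≈ 2, so the molecular formula is C16H16O6.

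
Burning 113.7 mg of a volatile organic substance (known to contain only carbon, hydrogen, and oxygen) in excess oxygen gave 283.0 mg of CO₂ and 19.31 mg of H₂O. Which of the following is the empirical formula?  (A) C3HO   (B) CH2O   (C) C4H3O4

mol C = 0.2830 g CO₂ ÷ 44.009 g/mol = 0.0064305 mol
mol H = 2 × 0.01931 g H₂O ÷ 18.015 g/mol = 0.0021438 mol
mass O = 0.1137 − (0.077237 + 0.0021609) = 0.034302 g → mol O = 0.034302 ÷ 15.999 = 0.0021440 mol
Divide by the smallest (0.0021438 mol): C 3.000, H 1.000, O 1.000

(A) C3HO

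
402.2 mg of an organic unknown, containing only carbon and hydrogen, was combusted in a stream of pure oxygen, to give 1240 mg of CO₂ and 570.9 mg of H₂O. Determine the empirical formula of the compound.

C4H9

mol C = 1.240 g CO₂ ÷ 44.009 g/mol = 0.028176 mol
mol H = 2 × 0.5709 g H₂O ÷ 18.015 g/mol = 0.063381 mol
Divide by the smallest (0.028176 mol): C 1.000, H 2.249
Multiplying each by 4 gives whole numbers: C 4.00, H 9.00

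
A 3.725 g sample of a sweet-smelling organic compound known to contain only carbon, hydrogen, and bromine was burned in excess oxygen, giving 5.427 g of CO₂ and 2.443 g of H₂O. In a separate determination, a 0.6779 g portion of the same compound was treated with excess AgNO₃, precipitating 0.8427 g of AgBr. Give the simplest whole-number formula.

C5H11Br

mol C = 5.427 g CO₂ ÷ 44.009 g/mol = 0.12332 mol
mol H = 2 × 2.443 g H₂O ÷ 18.015 g/mol = 0.27122 mol
From the AgBr data: mol Br per gram of compound = (0.8427 ÷ 187.772) ÷ 0.6779 = 0.0066203 mol/g, so in the 3.725 g combustion sample mol Br = 0.024661 mol
Divide by the smallest (0.024661 mol): C 5.001, H 10.998, Br 1.000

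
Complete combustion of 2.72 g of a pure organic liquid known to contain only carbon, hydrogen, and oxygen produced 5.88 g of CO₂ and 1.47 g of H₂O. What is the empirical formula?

mol C = 5.88 g CO₂ ÷ 44.009 g/mol = 0.1336 mol
mol H = 2 × 1.47 g H₂O ÷ 18.015 g/mol = 0.1632 mol
mass O = 2.72 − (1.605 + 0.1645) = 0.9507 g → mol O = 0.9507 ÷ 15.999 = 0.05942 mol
Divide by the smallest (0.05942 mol): C 2.248, H 2.746, O 1.000
Multiplying each by 4 gives whole numbers: C 8.99, H 10.99, O 4.00

C9H11O4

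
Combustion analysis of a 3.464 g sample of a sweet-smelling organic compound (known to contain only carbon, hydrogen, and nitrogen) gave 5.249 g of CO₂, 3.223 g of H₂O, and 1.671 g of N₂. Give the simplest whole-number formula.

CH3N

mol C = 5.249 g CO₂ ÷ 44.009 g/mol = 0.11927 mol
mol H = 2 × 3.223 g H₂O ÷ 18.015 g/mol = 0.35781 mol
mol N = 2 × 1.671 g N₂ ÷ 28.014 g/mol = 0.11930 mol
Divide by the smallest (0.11927 mol): C 1.000, H 3.000, N 1.000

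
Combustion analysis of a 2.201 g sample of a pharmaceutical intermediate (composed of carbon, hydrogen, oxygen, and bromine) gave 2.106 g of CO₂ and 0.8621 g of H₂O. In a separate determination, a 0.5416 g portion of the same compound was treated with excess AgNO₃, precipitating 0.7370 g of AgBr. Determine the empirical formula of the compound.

mol C = 2.106 g CO₂ ÷ 44.009 g/mol = 0.047854 mol
mol H = 2 × 0.8621 g H₂O ÷ 18.015 g/mol = 0.095709 mol
From the AgBr data: mol Br per gram of compound = (0.7370 ÷ 187.772) ÷ 0.5416 = 0.0072470 mol/g, so in the 2.201 g combustion sample mol Br = 0.015951 mol
mass O = 2.201 − (0.57477 + 0.096475 + 1.2745) = 0.25523 g → mol O = 0.25523 ÷ 15.999 = 0.015953 mol
Divide by the smallest (0.015951 mol): C 3.000, H 6.000, Br 1.000, O 1.000

C3H6BrO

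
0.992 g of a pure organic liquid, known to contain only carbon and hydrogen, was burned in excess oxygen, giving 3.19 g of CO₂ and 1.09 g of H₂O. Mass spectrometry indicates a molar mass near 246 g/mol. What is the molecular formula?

mol C = 3.19 g CO₂ ÷ 44.009 g/mol = 0.07249 mol
mol H = 2 × 1.09 g H₂O ÷ 18.015 g/mol = 0.1210 mol
Divide by the smallest (0.07249 mol): C 1.000, H 1.669
Multiplying each by 3 gives whole numbers: C 3.00, H 5.01
Empirical formula: C3H5
Empirical-formula mass = 41.07 g/mol; 246 ÷ 41.07 ≈ 6, so the molecular formula is C18H30.

C18H30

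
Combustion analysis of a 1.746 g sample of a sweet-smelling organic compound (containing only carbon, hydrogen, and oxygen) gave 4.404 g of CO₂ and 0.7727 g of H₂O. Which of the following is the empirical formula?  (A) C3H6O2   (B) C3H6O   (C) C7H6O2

(C) C7H6O2

mol C = 4.404 g CO₂ ÷ 44.009 g/mol = 0.10007 mol
mol H = 2 × 0.7727 g H₂O ÷ 18.015 g/mol = 0.085784 mol
mass O = 1.746 − (1.2019 + 0.086470) = 0.45758 g → mol O = 0.45758 ÷ 15.999 = 0.028601 mol
Divide by the smallest (0.028601 mol): C 3.499, H 2.999, O 1.000
Multiplying each by 2 gives whole numbers: C 7.00, H 6.00, O 2.00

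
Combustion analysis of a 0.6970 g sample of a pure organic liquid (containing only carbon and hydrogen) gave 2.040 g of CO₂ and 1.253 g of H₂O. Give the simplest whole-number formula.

mol C = 2.040 g CO₂ ÷ 44.009 g/mol = 0.046354 mol
mol H = 2 × 1.253 g H₂O ÷ 18.015 g/mol = 0.13911 mol
Divide by the smallest (0.046354 mol): C 1.000, H 3.001

CH3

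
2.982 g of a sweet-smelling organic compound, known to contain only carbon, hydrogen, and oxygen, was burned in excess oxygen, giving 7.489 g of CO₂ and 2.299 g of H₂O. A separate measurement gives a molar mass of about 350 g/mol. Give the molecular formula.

C20H30O5

mol C = 7.489 g CO₂ ÷ 44.009 g/mol = 0.17017 mol
mol H = 2 × 2.299 g H₂O ÷ 18.015 g/mol = 0.25523 mol
mass O = 2.982 − (2.0439 + 0.25727) = 0.68082 g → mol O = 0.68082 ÷ 15.999 = 0.042554 mol
Divide by the smallest (0.042554 mol): C 3.999, H 5.998, O 1.000
Empirical formula: C4H6O
Empirical-formula mass = 70.09 g/mol; 350 ÷ 70.09 ≈ 5, so the molecular formula is C20H30O5.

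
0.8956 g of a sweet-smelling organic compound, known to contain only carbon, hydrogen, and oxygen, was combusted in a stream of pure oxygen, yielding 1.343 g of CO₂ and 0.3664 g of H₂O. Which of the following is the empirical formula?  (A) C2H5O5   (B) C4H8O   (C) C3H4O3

(C) C3H4O3

mol C = 1.343 g CO₂ ÷ 44.009 g/mol = 0.030516 mol
mol H = 2 × 0.3664 g H₂O ÷ 18.015 g/mol = 0.040677 mol
mass O = 0.8956 − (0.36653 + 0.041003) = 0.48806 g → mol O = 0.48806 ÷ 15.999 = 0.030506 mol
Divide by the smallest (0.030506 mol): C 1.000, H 1.333, O 1.000
Multiplying each by 3 gives whole numbers: C 3.00, H 4.00, O 3.00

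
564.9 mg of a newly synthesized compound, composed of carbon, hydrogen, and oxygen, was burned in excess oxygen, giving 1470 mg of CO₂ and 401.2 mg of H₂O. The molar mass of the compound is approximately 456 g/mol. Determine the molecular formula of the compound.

mol C = 1.470 g CO₂ ÷ 44.009 g/mol = 0.033402 mol
mol H = 2 × 0.4012 g H₂O ÷ 18.015 g/mol = 0.044541 mol
mass O = 0.5649 − (0.40119 + 0.044897) = 0.11881 g → mol O = 0.11881 ÷ 15.999 = 0.0074260 mol
Divide by the smallest (0.0074260 mol): C 4.498, H 5.998, O 1.000
Multiplying each by 2 gives whole numbers: C 9.00, H 12.00, O 2.00
Empirical formula: C9H12O2
Empirical-formula mass = 152.19 g/mol; 456 ÷ 152.19 ≈ 3, so the molecular formula is C27H36O6.

C27H36O6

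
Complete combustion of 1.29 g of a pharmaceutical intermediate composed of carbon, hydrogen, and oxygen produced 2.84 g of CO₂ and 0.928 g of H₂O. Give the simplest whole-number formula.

C5H8O2

mol C = 2.84 g CO₂ ÷ 44.009 g/mol = 0.06453 mol
mol H = 2 × 0.928 g H₂O ÷ 18.015 g/mol = 0.1030 mol
mass O = 1.29 − (0.7751 + 0.1038) = 0.4111 g → mol O = 0.4111 ÷ 15.999 = 0.02569 mol
Divide by the smallest (0.02569 mol): C 2.512, H 4.010, O 1.000
Multiplying each by 2 gives whole numbers: C 5.02, H 8.02, O 2.00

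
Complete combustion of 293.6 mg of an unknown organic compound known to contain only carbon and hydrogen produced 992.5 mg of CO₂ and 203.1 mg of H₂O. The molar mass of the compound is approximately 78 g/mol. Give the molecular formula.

C6H6

mol C = 0.9925 g CO₂ ÷ 44.009 g/mol = 0.022552 mol
mol H = 2 × 0.2031 g H₂O ÷ 18.015 g/mol = 0.022548 mol
Divide by the smallest (0.022548 mol): C 1.000, H 1.000
Empirical formula: CH
Empirical-formula mass = 13.02 g/mol; 78 ÷ 13.02 ≈ 6, so the molecular formula is C6H6.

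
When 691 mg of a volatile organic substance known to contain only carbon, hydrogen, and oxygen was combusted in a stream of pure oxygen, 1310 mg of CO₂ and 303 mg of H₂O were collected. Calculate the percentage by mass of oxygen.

mol C = 1.31 g CO₂ ÷ 44.009 g/mol = 0.02977 mol
mol H = 2 × 0.303 g H₂O ÷ 18.015 g/mol = 0.03364 mol
mass O = 0.691 − (0.3575 + 0.03391) = 0.2996 g → mol O = 0.2996 ÷ 15.999 = 0.01872 mol
mass % O = 0.2996 g ÷ 0.691 g × 100%

43.4%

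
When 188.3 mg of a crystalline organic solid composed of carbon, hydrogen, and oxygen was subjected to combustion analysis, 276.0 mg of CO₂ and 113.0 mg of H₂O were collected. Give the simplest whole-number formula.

CH2O

mol C = 0.2760 g CO₂ ÷ 44.009 g/mol = 0.0062714 mol
mol H = 2 × 0.1130 g H₂O ÷ 18.015 g/mol = 0.012545 mol
mass O = 0.1883 − (0.075326 + 0.012645) = 0.10033 g → mol O = 0.10033 ÷ 15.999 = 0.0062709 mol
Divide by the smallest (0.0062709 mol): C 1.000, H 2.001, O 1.000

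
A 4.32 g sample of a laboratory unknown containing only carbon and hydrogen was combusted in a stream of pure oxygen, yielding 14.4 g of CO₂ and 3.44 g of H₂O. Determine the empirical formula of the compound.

mol C = 14.4 g CO₂ ÷ 44.009 g/mol = 0.3272 mol
mol H = 2 × 3.44 g H₂O ÷ 18.015 g/mol = 0.3819 mol
Divide by the smallest (0.3272 mol): C 1.000, H 1.167
Multiplying each by 6 gives whole numbers: C 6.00, H 7.00

C6H7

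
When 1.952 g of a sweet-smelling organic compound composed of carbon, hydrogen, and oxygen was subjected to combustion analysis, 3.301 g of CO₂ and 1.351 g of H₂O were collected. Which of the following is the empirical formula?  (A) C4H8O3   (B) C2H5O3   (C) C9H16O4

(A) C4H8O3

mol C = 3.301 g CO₂ ÷ 44.009 g/mol = 0.075007 mol
mol H = 2 × 1.351 g H₂O ÷ 18.015 g/mol = 0.14999 mol
mass O = 1.952 − (0.90091 + 0.15119) = 0.89990 g → mol O = 0.89990 ÷ 15.999 = 0.056247 mol
Divide by the smallest (0.056247 mol): C 1.334, H 2.667, O 1.000
Multiplying each by 3 gives whole numbers: C 4.00, H 8.00, O 3.00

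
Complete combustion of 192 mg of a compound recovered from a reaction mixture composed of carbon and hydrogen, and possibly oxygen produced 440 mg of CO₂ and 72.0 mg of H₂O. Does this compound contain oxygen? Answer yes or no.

yes

mol C = 0.440 g CO₂ ÷ 44.009 g/mol = 0.009998 mol
mol H = 2 × 0.0720 g H₂O ÷ 18.015 g/mol = 0.007993 mol
C and H account for only 0.1281 g of the 0.192 g sample; the remaining 0.06386 g must be oxygen.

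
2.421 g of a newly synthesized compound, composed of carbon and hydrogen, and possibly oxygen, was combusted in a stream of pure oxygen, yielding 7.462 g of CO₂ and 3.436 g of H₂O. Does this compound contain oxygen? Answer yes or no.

mol C = 7.462 g CO₂ ÷ 44.009 g/mol = 0.16956 mol
mol H = 2 × 3.436 g H₂O ÷ 18.015 g/mol = 0.38146 mol
C and H together account for 2.4211 g — essentially the entire 2.421 g sample — so the compound contains no oxygen.

no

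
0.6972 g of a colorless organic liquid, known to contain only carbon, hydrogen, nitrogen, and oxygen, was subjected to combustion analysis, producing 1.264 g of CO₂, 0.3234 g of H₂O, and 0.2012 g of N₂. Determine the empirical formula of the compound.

C4H5N2O

mol C = 1.264 g CO₂ ÷ 44.009 g/mol = 0.028721 mol
mol H = 2 × 0.3234 g H₂O ÷ 18.015 g/mol = 0.035903 mol
mol N = 2 × 0.2012 g N₂ ÷ 28.014 g/mol = 0.014364 mol
mass O = 0.6972 − (0.34497 + 0.036191 + 0.20120) = 0.11484 g → mol O = 0.11484 ÷ 15.999 = 0.0071777 mol
Divide by the smallest (0.0071777 mol): C 4.001, H 5.002, N 2.001, O 1.000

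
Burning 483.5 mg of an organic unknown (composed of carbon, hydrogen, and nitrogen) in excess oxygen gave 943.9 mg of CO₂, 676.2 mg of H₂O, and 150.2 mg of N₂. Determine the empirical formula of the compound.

mol C = 0.9439 g CO₂ ÷ 44.009 g/mol = 0.021448 mol
mol H = 2 × 0.6762 g H₂O ÷ 18.015 g/mol = 0.075071 mol
mol N = 2 × 0.1502 g N₂ ÷ 28.014 g/mol = 0.010723 mol
Divide by the smallest (0.010723 mol): C 2.000, H 7.001, N 1.000

C2H7N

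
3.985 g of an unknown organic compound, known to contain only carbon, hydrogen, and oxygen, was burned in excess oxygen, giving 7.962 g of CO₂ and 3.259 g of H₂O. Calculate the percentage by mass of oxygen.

mol C = 7.962 g CO₂ ÷ 44.009 g/mol = 0.18092 mol
mol H = 2 × 3.259 g H₂O ÷ 18.015 g/mol = 0.36181 mol
mass O = 3.985 − (2.1730 + 0.36470) = 1.4473 g → mol O = 1.4473 ÷ 15.999 = 0.090462 mol
mass % O = 1.4473 g ÷ 3.985 g × 100%

36.32%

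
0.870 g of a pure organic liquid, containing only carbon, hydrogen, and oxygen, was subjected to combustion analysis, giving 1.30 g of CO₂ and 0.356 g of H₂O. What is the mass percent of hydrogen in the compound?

mol C = 1.30 g CO₂ ÷ 44.009 g/mol = 0.02954 mol
mol H = 2 × 0.356 g H₂O ÷ 18.015 g/mol = 0.03952 mol
mass O = 0.870 − (0.3548 + 0.03984) = 0.4754 g → mol O = 0.4754 ÷ 15.999 = 0.02971 mol
mass % H = 0.03984 g ÷ 0.870 g × 100%

4.6%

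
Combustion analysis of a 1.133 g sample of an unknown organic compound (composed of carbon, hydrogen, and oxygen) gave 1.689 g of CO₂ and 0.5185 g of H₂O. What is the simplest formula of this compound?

mol C = 1.689 g CO₂ ÷ 44.009 g/mol = 0.038379 mol
mol H = 2 × 0.5185 g H₂O ÷ 18.015 g/mol = 0.057563 mol
mass O = 1.133 − (0.46096 + 0.058024) = 0.61401 g → mol O = 0.61401 ÷ 15.999 = 0.038378 mol
Divide by the smallest (0.038378 mol): C 1.000, H 1.500, O 1.000
Multiplying each by 2 gives whole numbers: C 2.00, H 3.00, O 2.00

C2H3O2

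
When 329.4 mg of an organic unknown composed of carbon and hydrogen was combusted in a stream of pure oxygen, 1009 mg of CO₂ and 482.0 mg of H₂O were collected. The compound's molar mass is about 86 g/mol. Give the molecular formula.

C6H14

mol C = 1.009 g CO₂ ÷ 44.009 g/mol = 0.022927 mol
mol H = 2 × 0.4820 g H₂O ÷ 18.015 g/mol = 0.053511 mol
Divide by the smallest (0.022927 mol): C 1.000, H 2.334
Multiplying each by 3 gives whole numbers: C 3.00, H 7.00
Empirical formula: C3H7
Empirical-formula mass = 43.09 g/mol; 86 ÷ 43.09 ≈ 2, so the molecular formula is C6H14.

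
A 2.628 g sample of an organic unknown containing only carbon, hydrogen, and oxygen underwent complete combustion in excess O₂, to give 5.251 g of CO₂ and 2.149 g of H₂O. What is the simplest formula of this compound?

C2H4O

mol C = 5.251 g CO₂ ÷ 44.009 g/mol = 0.11932 mol
mol H = 2 × 2.149 g H₂O ÷ 18.015 g/mol = 0.23858 mol
mass O = 2.628 − (1.4331 + 0.24049) = 0.95440 g → mol O = 0.95440 ÷ 15.999 = 0.059654 mol
Divide by the smallest (0.059654 mol): C 2.000, H 3.999, O 1.000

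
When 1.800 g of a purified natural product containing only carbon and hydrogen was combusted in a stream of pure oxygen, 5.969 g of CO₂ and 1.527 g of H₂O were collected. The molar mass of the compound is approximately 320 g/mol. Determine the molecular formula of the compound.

mol C = 5.969 g CO₂ ÷ 44.009 g/mol = 0.13563 mol
mol H = 2 × 1.527 g H₂O ÷ 18.015 g/mol = 0.16953 mol
Divide by the smallest (0.13563 mol): C 1.000, H 1.250
Multiplying each by 4 gives whole numbers: C 4.00, H 5.00
Empirical formula: C4H5
Empirical-formula mass = 53.08 g/mol; 320 ÷ 53.08 ≈ 6, so the molecular formula is C24H30.

C24H30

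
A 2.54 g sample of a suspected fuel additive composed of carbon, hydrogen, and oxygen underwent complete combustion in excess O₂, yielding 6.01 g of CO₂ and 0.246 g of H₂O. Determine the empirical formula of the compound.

C5HO2

mol C = 6.01 g CO₂ ÷ 44.009 g/mol = 0.1366 mol
mol H = 2 × 0.246 g H₂O ÷ 18.015 g/mol = 0.02731 mol
mass O = 2.54 − (1.640 + 0.02753) = 0.8722 g → mol O = 0.8722 ÷ 15.999 = 0.05452 mol
Divide by the smallest (0.02731 mol): C 5.000, H 1.000, O 1.996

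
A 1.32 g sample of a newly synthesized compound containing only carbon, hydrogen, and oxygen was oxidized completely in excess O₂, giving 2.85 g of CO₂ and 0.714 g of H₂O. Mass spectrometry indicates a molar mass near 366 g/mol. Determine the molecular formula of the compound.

C18H22O8

mol C = 2.85 g CO₂ ÷ 44.009 g/mol = 0.06476 mol
mol H = 2 × 0.714 g H₂O ÷ 18.015 g/mol = 0.07927 mol
mass O = 1.32 − (0.7778 + 0.07990) = 0.4623 g → mol O = 0.4623 ÷ 15.999 = 0.02889 mol
Divide by the smallest (0.02889 mol): C 2.241, H 2.743, O 1.000
Multiplying each by 4 gives whole numbers: C 8.97, H 10.97, O 4.00
Empirical formula: C9H11O4
Empirical-formula mass = 183.18 g/mol; 366 ÷ 183.18 ≈ 2, so the molecular formula is C18H22O8.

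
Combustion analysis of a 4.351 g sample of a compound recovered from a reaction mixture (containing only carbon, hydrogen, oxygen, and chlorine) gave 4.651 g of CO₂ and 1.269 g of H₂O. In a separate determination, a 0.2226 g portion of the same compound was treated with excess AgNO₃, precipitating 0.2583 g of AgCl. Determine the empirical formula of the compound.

mol C = 4.651 g CO₂ ÷ 44.009 g/mol = 0.10568 mol
mol H = 2 × 1.269 g H₂O ÷ 18.015 g/mol = 0.14088 mol
From the AgCl data: mol Cl per gram of compound = (0.2583 ÷ 143.318) ÷ 0.2226 = 0.0080965 mol/g, so in the 4.351 g combustion sample mol Cl = 0.035228 mol
mass O = 4.351 − (1.2694 + 0.14201 + 1.2488) = 1.6908 g → mol O = 1.6908 ÷ 15.999 = 0.10568 mol
Divide by the smallest (0.035228 mol): C 3.000, H 3.999, Cl 1.000, O 3.000

C3H4ClO3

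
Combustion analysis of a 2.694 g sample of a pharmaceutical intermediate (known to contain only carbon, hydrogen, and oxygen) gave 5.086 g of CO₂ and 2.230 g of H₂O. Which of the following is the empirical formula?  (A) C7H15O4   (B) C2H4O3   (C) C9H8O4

(A) C7H15O4

mol C = 5.086 g CO₂ ÷ 44.009 g/mol = 0.11557 mol
mol H = 2 × 2.230 g H₂O ÷ 18.015 g/mol = 0.24757 mol
mass O = 2.694 − (1.3881 + 0.24955) = 1.0564 g → mol O = 1.0564 ÷ 15.999 = 0.066027 mol
Divide by the smallest (0.066027 mol): C 1.750, H 3.750, O 1.000
Multiplying each by 4 gives whole numbers: C 7.00, H 15.00, O 4.00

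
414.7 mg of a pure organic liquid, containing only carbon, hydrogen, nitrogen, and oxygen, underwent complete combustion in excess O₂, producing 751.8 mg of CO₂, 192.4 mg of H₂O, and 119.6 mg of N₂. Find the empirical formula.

mol C = 0.7518 g CO₂ ÷ 44.009 g/mol = 0.017083 mol
mol H = 2 × 0.1924 g H₂O ÷ 18.015 g/mol = 0.021360 mol
mol N = 2 × 0.1196 g N₂ ÷ 28.014 g/mol = 0.0085386 mol
mass O = 0.4147 − (0.20518 + 0.021531 + 0.11960) = 0.068387 g → mol O = 0.068387 ÷ 15.999 = 0.0042744 mol
Divide by the smallest (0.0042744 mol): C 3.997, H 4.997, N 1.998, O 1.000

C4H5N2O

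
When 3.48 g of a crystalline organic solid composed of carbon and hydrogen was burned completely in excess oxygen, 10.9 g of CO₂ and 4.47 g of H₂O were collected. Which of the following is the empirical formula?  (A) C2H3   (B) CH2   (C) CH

(B) CH2

mol C = 10.9 g CO₂ ÷ 44.009 g/mol = 0.2477 mol
mol H = 2 × 4.47 g H₂O ÷ 18.015 g/mol = 0.4963 mol
Divide by the smallest (0.2477 mol): C 1.000, H 2.004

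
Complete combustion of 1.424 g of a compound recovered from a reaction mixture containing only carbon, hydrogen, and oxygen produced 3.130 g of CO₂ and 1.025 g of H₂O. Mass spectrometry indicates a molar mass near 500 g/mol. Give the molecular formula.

C25H40O10

mol C = 3.130 g CO₂ ÷ 44.009 g/mol = 0.071122 mol
mol H = 2 × 1.025 g H₂O ÷ 18.015 g/mol = 0.11379 mol
mass O = 1.424 − (0.85424 + 0.11470) = 0.45505 g → mol O = 0.45505 ÷ 15.999 = 0.028442 mol
Divide by the smallest (0.028442 mol): C 2.501, H 4.001, O 1.000
Multiplying each by 2 gives whole numbers: C 5.00, H 8.00, O 2.00
Empirical formula: C5H8O2
Empirical-formula mass = 100.12 g/mol; 500 ÷ 100.12 ≈ 5, so the molecular formula is C25H40O10.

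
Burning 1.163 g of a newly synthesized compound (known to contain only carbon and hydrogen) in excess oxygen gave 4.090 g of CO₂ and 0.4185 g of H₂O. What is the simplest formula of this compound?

mol C = 4.090 g CO₂ ÷ 44.009 g/mol = 0.092936 mol
mol H = 2 × 0.4185 g H₂O ÷ 18.015 g/mol = 0.046461 mol
Divide by the smallest (0.046461 mol): C 2.000, H 1.000

C2H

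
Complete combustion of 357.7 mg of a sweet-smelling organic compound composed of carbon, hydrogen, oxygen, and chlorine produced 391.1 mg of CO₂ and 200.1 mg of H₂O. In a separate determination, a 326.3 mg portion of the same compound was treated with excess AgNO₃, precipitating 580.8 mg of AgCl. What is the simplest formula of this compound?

C2H5ClO

mol C = 0.3911 g CO₂ ÷ 44.009 g/mol = 0.0088868 mol
mol H = 2 × 0.2001 g H₂O ÷ 18.015 g/mol = 0.022215 mol
From the AgCl data: mol Cl per gram of compound = (0.5808 ÷ 143.318) ÷ 0.3263 = 0.012420 mol/g, so in the 0.3577 g combustion sample mol Cl = 0.0044425 mol
mass O = 0.3577 − (0.10674 + 0.022393 + 0.15749) = 0.071081 g → mol O = 0.071081 ÷ 15.999 = 0.0044428 mol
Divide by the smallest (0.0044425 mol): C 2.000, H 5.001, Cl 1.000, O 1.000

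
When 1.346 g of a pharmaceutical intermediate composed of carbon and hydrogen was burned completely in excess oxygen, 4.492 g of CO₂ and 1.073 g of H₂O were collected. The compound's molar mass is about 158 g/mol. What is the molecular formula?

mol C = 4.492 g CO₂ ÷ 44.009 g/mol = 0.10207 mol
mol H = 2 × 1.073 g H₂O ÷ 18.015 g/mol = 0.11912 mol
Divide by the smallest (0.10207 mol): C 1.000, H 1.167
Multiplying each by 6 gives whole numbers: C 6.00, H 7.00
Empirical formula: C6H7
Empirical-formula mass = 79.12 g/mol; 158 ÷ 79.12 ≈ 2, so the molecular formula is C12H14.

C12H14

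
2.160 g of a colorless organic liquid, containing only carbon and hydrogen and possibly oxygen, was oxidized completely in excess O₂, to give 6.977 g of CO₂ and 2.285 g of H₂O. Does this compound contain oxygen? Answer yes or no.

mol C = 6.977 g CO₂ ÷ 44.009 g/mol = 0.15854 mol
mol H = 2 × 2.285 g H₂O ÷ 18.015 g/mol = 0.25368 mol
C and H together account for 2.1599 g — essentially the entire 2.160 g sample — so the compound contains no oxygen.

no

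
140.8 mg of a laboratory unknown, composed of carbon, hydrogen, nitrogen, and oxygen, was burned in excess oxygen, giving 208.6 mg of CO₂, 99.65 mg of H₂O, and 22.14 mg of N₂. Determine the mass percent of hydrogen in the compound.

7.92%

mol C = 0.2086 g CO₂ ÷ 44.009 g/mol = 0.0047399 mol
mol H = 2 × 0.09965 g H₂O ÷ 18.015 g/mol = 0.011063 mol
mol N = 2 × 0.02214 g N₂ ÷ 28.014 g/mol = 0.0015806 mol
mass O = 0.1408 − (0.056931 + 0.011152 + 0.022140) = 0.050577 g → mol O = 0.050577 ÷ 15.999 = 0.0031613 mol
mass % H = 0.011152 g ÷ 0.1408 g × 100%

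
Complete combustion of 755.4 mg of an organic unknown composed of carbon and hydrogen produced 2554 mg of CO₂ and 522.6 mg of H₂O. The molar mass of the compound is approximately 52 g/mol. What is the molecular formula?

C4H4

mol C = 2.554 g CO₂ ÷ 44.009 g/mol = 0.058034 mol
mol H = 2 × 0.5226 g H₂O ÷ 18.015 g/mol = 0.058018 mol
Divide by the smallest (0.058018 mol): C 1.000, H 1.000
Empirical formula: CH
Empirical-formula mass = 13.02 g/mol; 52 ÷ 13.02 ≈ 4, so the molecular formula is C4H4.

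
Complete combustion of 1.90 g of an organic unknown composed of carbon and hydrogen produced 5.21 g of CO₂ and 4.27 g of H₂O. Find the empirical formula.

mol C = 5.21 g CO₂ ÷ 44.009 g/mol = 0.1184 mol
mol H = 2 × 4.27 g H₂O ÷ 18.015 g/mol = 0.4740 mol
Divide by the smallest (0.1184 mol): C 1.000, H 4.004

CH4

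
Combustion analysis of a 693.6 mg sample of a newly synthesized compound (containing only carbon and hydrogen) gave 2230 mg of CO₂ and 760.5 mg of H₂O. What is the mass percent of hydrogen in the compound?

mol C = 2.230 g CO₂ ÷ 44.009 g/mol = 0.050671 mol
mol H = 2 × 0.7605 g H₂O ÷ 18.015 g/mol = 0.084430 mol
mass % H = 0.085105 g ÷ 0.6936 g × 100%

12.27%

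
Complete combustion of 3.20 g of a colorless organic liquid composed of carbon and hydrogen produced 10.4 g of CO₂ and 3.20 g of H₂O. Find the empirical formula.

mol C = 10.4 g CO₂ ÷ 44.009 g/mol = 0.2363 mol
mol H = 2 × 3.20 g H₂O ÷ 18.015 g/mol = 0.3553 mol
Divide by the smallest (0.2363 mol): C 1.000, H 1.503
Multiplying each by 2 gives whole numbers: C 2.00, H 3.01

C2H3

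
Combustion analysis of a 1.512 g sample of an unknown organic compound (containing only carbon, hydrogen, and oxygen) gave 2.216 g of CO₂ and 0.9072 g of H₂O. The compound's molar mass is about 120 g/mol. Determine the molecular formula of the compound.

C4H8O4

mol C = 2.216 g CO₂ ÷ 44.009 g/mol = 0.050353 mol
mol H = 2 × 0.9072 g H₂O ÷ 18.015 g/mol = 0.10072 mol
mass O = 1.512 − (0.60479 + 0.10152) = 0.80568 g → mol O = 0.80568 ÷ 15.999 = 0.050358 mol
Divide by the smallest (0.050353 mol): C 1.000, H 2.000, O 1.000
Empirical formula: CH2O
Empirical-formula mass = 30.03 g/mol; 120 ÷ 30.03 ≈ 4, so the molecular formula is C4H8O4.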